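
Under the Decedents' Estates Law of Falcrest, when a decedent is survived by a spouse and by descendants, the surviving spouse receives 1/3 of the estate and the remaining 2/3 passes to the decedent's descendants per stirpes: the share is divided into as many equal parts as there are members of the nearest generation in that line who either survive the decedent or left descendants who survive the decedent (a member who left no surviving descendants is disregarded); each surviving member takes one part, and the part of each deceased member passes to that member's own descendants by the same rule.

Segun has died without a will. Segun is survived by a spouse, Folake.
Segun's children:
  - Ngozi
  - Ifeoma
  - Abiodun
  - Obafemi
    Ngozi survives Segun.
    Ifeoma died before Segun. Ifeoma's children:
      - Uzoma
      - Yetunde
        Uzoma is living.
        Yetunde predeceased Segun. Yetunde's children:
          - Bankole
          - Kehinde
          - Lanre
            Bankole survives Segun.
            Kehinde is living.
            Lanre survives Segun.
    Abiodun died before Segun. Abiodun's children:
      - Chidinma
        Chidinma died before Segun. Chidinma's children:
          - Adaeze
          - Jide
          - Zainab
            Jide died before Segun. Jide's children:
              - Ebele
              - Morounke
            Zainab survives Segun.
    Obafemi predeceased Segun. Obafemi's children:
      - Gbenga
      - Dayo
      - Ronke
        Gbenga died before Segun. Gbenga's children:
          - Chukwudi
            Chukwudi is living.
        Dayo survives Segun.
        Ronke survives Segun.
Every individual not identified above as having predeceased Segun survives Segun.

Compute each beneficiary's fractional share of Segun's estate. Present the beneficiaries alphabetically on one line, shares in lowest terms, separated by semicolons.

Adaeze 1/18; Bankole 1/36; Chukwudi 1/18; Dayo 1/18; Ebele 1/36; Folake 1/3; Kehinde 1/36; Lanre 1/36; Morounke 1/36; Ngozi 1/6; Ronke 1/18; Uzoma 1/12; Zainab 1/18

Folake, as surviving spouse, takes 1/3.
The remaining 2/3 passes to Segun's descendants per stirpes.
The 2/3 is divided into 4 equal shares of 1/6 among Ngozi, Ifeoma, Abiodun, Obafemi.
Ngozi is living and takes 1/6.
Ifeoma predeceased; the 1/6 allotted to Ifeoma's branch passes to Ifeoma's issue by representation.
The 1/6 is divided into 2 equal shares of 1/12 among Uzoma, Yetunde.
Uzoma is living and takes 1/12.
Yetunde predeceased; the 1/12 allotted to Yetunde's branch passes to Yetunde's issue by representation.
The 1/12 is divided into 3 equal shares of 1/36 among Bankole, Kehinde, Lanre.
Bankole is living and takes 1/36.
Kehinde is living and takes 1/36.
Lanre is living and takes 1/36.
Abiodun predeceased; the 1/6 allotted to Abiodun's branch passes to Abiodun's issue by representation.
Chidinma's line is the sole branch at this level, so the full 1/6 passes to Chidinma's issue by representation.
The 1/6 is divided into 3 equal shares of 1/18 among Adaeze, Jide, Zainab.
Adaeze is living and takes 1/18.
Jide predeceased; the 1/18 allotted to Jide's branch passes to Jide's issue by representation.
The 1/18 is divided into 2 equal shares of 1/36 among Ebele, Morounke.
Ebele is living and takes 1/36.
Morounke is living and takes 1/36.
Zainab is living and takes 1/18.
Obafemi predeceased; the 1/6 allotted to Obafemi's branch passes to Obafemi's issue by representation.
The 1/6 is divided into 3 equal shares of 1/18 among Gbenga, Dayo, Ronke.
Gbenga predeceased; the 1/18 allotted to Gbenga's branch passes to Gbenga's issue by representation.
Chukwudi is the sole taker at this level and receives the full 1/18.
Dayo is living and takes 1/18.
Ronke is living and takes 1/18.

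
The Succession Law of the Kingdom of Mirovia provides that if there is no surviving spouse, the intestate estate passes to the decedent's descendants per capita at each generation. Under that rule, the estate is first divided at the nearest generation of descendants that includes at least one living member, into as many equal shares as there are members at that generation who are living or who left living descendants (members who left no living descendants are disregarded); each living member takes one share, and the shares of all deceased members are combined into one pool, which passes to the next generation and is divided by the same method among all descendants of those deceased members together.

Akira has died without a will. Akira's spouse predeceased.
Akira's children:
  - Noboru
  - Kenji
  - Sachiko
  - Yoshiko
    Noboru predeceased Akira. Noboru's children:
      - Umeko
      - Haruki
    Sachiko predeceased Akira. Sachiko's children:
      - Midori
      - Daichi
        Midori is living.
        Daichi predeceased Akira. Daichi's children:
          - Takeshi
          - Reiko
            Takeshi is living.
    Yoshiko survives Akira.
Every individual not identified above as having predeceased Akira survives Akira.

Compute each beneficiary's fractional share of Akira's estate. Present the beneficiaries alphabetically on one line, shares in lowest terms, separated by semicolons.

There is no surviving spouse, so the entire estate passes to Akira's descendants per capita at each generation.
At generation 1 (Noboru, Kenji, Sachiko, Yoshiko) there are 4 shares of (1)/4 = 1/4 each.
Living: Kenji and Yoshiko — each takes 1/4.
Deceased: Noboru and Sachiko. Their combined 1/2 is pooled and carried to generation 2.
At generation 2 (Umeko, Haruki, Midori, Daichi) there are 4 shares of (1/2)/4 = 1/8 each.
Living: Umeko, Haruki, and Midori — each takes 1/8.
Deceased: Daichi. That 1/8 share is carried to generation 3.
At generation 3 (Takeshi, Reiko) there are 2 shares of (1/8)/2 = 1/16 each.
Living: Takeshi and Reiko — each takes 1/16.

Haruki 1/8; Kenji 1/4; Midori 1/8; Reiko 1/16; Takeshi 1/16; Umeko 1/8; Yoshiko 1/4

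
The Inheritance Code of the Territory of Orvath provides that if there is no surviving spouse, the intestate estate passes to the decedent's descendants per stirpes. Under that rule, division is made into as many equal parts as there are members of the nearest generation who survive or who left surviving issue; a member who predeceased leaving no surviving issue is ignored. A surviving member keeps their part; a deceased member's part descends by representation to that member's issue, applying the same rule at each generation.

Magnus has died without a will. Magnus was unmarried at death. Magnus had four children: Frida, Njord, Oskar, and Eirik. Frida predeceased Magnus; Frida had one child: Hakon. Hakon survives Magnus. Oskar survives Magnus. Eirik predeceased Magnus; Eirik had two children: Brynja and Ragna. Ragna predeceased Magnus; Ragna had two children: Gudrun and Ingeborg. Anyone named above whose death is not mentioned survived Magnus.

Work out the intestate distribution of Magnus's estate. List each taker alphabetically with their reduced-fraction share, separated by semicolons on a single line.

Brynja 1/8; Gudrun 1/16; Hakon 1/4; Ingeborg 1/16; Njord 1/4; Oskar 1/4

There is no surviving spouse, so the entire estate passes to Magnus's descendants per stirpes.
The estate is divided into 4 equal shares of 1/4 among Frida, Njord, Oskar, Eirik.
Frida predeceased; the 1/4 allotted to Frida's branch passes to Frida's issue by representation.
Hakon is the sole taker at this level and receives the full 1/4.
Njord is living and takes 1/4.
Oskar is living and takes 1/4.
Eirik predeceased; the 1/4 allotted to Eirik's branch passes to Eirik's issue by representation.
The 1/4 is divided into 2 equal shares of 1/8 among Brynja, Ragna.
Brynja is living and takes 1/8.
Ragna predeceased; the 1/8 allotted to Ragna's branch passes to Ragna's issue by representation.
The 1/8 is divided into 2 equal shares of 1/16 among Gudrun, Ingeborg.
Gudrun is living and takes 1/16.
Ingeborg is living and takes 1/16.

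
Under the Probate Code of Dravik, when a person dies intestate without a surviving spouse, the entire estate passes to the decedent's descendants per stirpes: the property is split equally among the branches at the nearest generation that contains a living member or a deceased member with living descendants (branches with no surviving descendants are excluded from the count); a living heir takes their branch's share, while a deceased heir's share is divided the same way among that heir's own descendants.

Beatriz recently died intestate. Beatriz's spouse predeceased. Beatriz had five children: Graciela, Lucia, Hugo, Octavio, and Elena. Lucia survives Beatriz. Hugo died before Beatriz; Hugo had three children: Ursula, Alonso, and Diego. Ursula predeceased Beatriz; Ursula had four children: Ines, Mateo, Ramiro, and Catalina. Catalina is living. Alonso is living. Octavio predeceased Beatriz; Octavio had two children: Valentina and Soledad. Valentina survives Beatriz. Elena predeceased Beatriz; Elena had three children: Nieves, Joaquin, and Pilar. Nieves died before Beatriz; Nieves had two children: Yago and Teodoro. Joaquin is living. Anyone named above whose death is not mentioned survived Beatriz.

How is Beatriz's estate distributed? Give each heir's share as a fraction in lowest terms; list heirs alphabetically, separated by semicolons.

There is no surviving spouse, so the entire estate passes to Beatriz's descendants per stirpes.
The estate is divided into 5 equal shares of 1/5 among Graciela, Lucia, Hugo, Octavio, Elena.
Graciela is living and takes 1/5.
Lucia is living and takes 1/5.
Hugo predeceased; the 1/5 allotted to Hugo's branch passes to Hugo's issue by representation.
The 1/5 is divided into 3 equal shares of 1/15 among Ursula, Alonso, Diego.
Ursula predeceased; the 1/15 allotted to Ursula's branch passes to Ursula's issue by representation.
The 1/15 is divided into 4 equal shares of 1/60 among Ines, Mateo, Ramiro, Catalina.
Ines is living and takes 1/60.
Mateo is living and takes 1/60.
Ramiro is living and takes 1/60.
Catalina is living and takes 1/60.
Alonso is living and takes 1/15.
Diego is living and takes 1/15.
Octavio predeceased; the 1/5 allotted to Octavio's branch passes to Octavio's issue by representation.
The 1/5 is divided into 2 equal shares of 1/10 among Valentina, Soledad.
Valentina is living and takes 1/10.
Soledad is living and takes 1/10.
Elena predeceased; the 1/5 allotted to Elena's branch passes to Elena's issue by representation.
The 1/5 is divided into 3 equal shares of 1/15 among Nieves, Joaquin, Pilar.
Nieves predeceased; the 1/15 allotted to Nieves's branch passes to Nieves's issue by representation.
The 1/15 is divided into 2 equal shares of 1/30 among Yago, Teodoro.
Yago is living and takes 1/30.
Teodoro is living and takes 1/30.
Joaquin is living and takes 1/15.
Pilar is living and takes 1/15.

Alonso 1/15; Catalina 1/60; Diego 1/15; Graciela 1/5; Ines 1/60; Joaquin 1/15; Lucia 1/5; Mateo 1/60; Pilar 1/15; Ramiro 1/60; Soledad 1/10; Teodoro 1/30; Valentina 1/10; Yago 1/30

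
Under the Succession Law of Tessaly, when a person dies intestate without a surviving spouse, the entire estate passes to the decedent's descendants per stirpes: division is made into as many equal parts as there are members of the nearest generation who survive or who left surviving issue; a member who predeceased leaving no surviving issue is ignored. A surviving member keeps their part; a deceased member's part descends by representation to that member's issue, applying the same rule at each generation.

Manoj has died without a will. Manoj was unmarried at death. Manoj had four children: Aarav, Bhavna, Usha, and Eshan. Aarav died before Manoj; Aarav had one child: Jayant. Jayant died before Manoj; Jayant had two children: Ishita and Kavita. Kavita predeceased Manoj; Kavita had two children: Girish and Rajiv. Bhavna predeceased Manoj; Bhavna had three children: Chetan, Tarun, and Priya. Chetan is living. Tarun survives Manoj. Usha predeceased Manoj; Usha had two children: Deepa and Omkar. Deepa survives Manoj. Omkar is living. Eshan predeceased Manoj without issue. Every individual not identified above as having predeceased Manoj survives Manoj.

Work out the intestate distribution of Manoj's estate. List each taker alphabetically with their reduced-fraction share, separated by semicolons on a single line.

Chetan 1/9; Deepa 1/6; Girish 1/12; Ishita 1/6; Omkar 1/6; Priya 1/9; Rajiv 1/12; Tarun 1/9

There is no surviving spouse, so the entire estate passes to Manoj's descendants per stirpes.
Eshan left no surviving issue, so that branch lapses and is disregarded.
The estate is divided into 3 equal shares of 1/3 among Aarav, Bhavna, Usha.
Aarav predeceased; the 1/3 allotted to Aarav's branch passes to Aarav's issue by representation.
Jayant's line is the sole branch at this level, so the full 1/3 passes to Jayant's issue by representation.
The 1/3 is divided into 2 equal shares of 1/6 among Ishita, Kavita.
Ishita is living and takes 1/6.
Kavita predeceased; the 1/6 allotted to Kavita's branch passes to Kavita's issue by representation.
The 1/6 is divided into 2 equal shares of 1/12 among Girish, Rajiv.
Girish is living and takes 1/12.
Rajiv is living and takes 1/12.
Bhavna predeceased; the 1/3 allotted to Bhavna's branch passes to Bhavna's issue by representation.
The 1/3 is divided into 3 equal shares of 1/9 among Chetan, Tarun, Priya.
Chetan is living and takes 1/9.
Tarun is living and takes 1/9.
Priya is living and takes 1/9.
Usha predeceased; the 1/3 allotted to Usha's branch passes to Usha's issue by representation.
The 1/3 is divided into 2 equal shares of 1/6 among Deepa, Omkar.
Deepa is living and takes 1/6.
Omkar is living and takes 1/6.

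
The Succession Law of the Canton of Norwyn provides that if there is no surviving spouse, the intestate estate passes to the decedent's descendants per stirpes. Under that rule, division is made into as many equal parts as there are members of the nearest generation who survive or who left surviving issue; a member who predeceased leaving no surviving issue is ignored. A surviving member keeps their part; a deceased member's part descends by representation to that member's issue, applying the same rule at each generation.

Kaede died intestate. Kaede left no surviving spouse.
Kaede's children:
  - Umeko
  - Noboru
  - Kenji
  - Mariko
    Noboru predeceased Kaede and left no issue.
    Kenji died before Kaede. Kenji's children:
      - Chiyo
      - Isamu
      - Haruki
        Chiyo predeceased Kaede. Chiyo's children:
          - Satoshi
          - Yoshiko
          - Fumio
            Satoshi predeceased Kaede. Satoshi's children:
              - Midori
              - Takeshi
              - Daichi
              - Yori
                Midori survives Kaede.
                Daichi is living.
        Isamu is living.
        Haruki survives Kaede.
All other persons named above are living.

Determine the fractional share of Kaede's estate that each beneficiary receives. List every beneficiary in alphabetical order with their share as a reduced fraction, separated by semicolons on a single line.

There is no surviving spouse, so the entire estate passes to Kaede's descendants per stirpes.
Noboru left no surviving issue, so that branch lapses and is disregarded.
The estate is divided into 3 equal shares of 1/3 among Umeko, Kenji, Mariko.
Umeko is living and takes 1/3.
Kenji predeceased; the 1/3 allotted to Kenji's branch passes to Kenji's issue by representation.
The 1/3 is divided into 3 equal shares of 1/9 among Chiyo, Isamu, Haruki.
Chiyo predeceased; the 1/9 allotted to Chiyo's branch passes to Chiyo's issue by representation.
The 1/9 is divided into 3 equal shares of 1/27 among Satoshi, Yoshiko, Fumio.
Satoshi predeceased; the 1/27 allotted to Satoshi's branch passes to Satoshi's issue by representation.
The 1/27 is divided into 4 equal shares of 1/108 among Midori, Takeshi, Daichi, Yori.
Midori is living and takes 1/108.
Takeshi is living and takes 1/108.
Daichi is living and takes 1/108.
Yori is living and takes 1/108.
Yoshiko is living and takes 1/27.
Fumio is living and takes 1/27.
Isamu is living and takes 1/9.
Haruki is living and takes 1/9.
Mariko is living and takes 1/3.

Daichi 1/108; Fumio 1/27; Haruki 1/9; Isamu 1/9; Mariko 1/3; Midori 1/108; Takeshi 1/108; Umeko 1/3; Yori 1/108; Yoshiko 1/27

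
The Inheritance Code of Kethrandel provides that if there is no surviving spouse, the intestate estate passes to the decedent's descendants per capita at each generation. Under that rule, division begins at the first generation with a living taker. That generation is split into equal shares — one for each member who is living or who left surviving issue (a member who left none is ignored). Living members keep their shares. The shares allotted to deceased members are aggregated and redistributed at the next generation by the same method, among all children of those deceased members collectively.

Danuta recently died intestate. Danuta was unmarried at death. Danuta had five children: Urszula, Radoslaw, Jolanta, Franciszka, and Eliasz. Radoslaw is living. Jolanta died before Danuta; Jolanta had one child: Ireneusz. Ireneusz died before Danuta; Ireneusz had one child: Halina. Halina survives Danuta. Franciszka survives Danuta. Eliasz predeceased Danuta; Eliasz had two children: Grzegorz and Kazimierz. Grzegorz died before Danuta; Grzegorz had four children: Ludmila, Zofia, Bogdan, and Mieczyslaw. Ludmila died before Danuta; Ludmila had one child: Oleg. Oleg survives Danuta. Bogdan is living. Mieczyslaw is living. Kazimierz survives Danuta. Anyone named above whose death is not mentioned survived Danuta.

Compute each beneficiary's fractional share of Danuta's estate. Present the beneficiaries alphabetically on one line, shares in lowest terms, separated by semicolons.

Bogdan 4/75; Franciszka 1/5; Halina 4/75; Kazimierz 2/15; Mieczyslaw 4/75; Oleg 4/75; Radoslaw 1/5; Urszula 1/5; Zofia 4/75

There is no surviving spouse, so the entire estate passes to Danuta's descendants per capita at each generation.
At generation 1 (Urszula, Radoslaw, Jolanta, Franciszka, Eliasz) there are 5 shares of (1)/5 = 1/5 each.
Living: Urszula, Radoslaw, and Franciszka — each takes 1/5.
Deceased: Jolanta and Eliasz. Their combined 2/5 is pooled and carried to generation 2.
At generation 2 (Ireneusz, Grzegorz, Kazimierz) there are 3 shares of (2/5)/3 = 2/15 each.
Living: Kazimierz — each takes 2/15.
Deceased: Ireneusz and Grzegorz. Their combined 4/15 is pooled and carried to generation 3.
At generation 3 (Halina, Ludmila, Zofia, Bogdan, Mieczyslaw) there are 5 shares of (4/15)/5 = 4/75 each.
Living: Halina, Zofia, Bogdan, and Mieczyslaw — each takes 4/75.
Deceased: Ludmila. That 4/75 share is carried to generation 4.
At generation 4 (Oleg) there are 1 shares of (4/75)/1 = 4/75 each.
Living: Oleg — each takes 4/75.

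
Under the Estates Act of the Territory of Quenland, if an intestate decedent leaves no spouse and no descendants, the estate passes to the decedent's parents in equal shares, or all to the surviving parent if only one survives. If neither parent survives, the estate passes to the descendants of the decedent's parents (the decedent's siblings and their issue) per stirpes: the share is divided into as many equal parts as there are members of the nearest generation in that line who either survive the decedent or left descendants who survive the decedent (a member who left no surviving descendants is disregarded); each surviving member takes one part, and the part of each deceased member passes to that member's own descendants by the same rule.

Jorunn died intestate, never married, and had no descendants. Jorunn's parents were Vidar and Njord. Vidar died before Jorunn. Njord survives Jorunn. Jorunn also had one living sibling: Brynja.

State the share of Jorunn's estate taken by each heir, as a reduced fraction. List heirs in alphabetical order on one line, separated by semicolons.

Only one parent, Njord, survives, so Njord takes the entire estate. The siblings take nothing because a surviving parent has priority.

Njord 1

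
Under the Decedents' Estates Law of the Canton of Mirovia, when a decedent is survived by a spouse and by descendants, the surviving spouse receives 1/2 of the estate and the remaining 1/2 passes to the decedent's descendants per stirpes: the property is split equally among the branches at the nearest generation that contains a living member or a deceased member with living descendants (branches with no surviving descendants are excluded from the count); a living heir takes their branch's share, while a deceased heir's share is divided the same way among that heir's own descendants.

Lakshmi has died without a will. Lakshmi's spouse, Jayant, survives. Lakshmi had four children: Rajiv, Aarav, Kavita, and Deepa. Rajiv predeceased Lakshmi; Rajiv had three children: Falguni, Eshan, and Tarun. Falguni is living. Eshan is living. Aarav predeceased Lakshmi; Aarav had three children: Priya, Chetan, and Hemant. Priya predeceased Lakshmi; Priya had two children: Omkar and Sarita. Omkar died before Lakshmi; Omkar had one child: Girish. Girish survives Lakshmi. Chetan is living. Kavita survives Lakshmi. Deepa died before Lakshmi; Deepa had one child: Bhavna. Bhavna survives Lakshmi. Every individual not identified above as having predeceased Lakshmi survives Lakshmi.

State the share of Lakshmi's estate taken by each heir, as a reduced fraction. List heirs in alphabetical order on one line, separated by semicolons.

Jayant, as surviving spouse, takes 1/2.
The remaining 1/2 passes to Lakshmi's descendants per stirpes.
The 1/2 is divided into 4 equal shares of 1/8 among Rajiv, Aarav, Kavita, Deepa.
Rajiv predeceased; the 1/8 allotted to Rajiv's branch passes to Rajiv's issue by representation.
The 1/8 is divided into 3 equal shares of 1/24 among Falguni, Eshan, Tarun.
Falguni is living and takes 1/24.
Eshan is living and takes 1/24.
Tarun is living and takes 1/24.
Aarav predeceased; the 1/8 allotted to Aarav's branch passes to Aarav's issue by representation.
The 1/8 is divided into 3 equal shares of 1/24 among Priya, Chetan, Hemant.
Priya predeceased; the 1/24 allotted to Priya's branch passes to Priya's issue by representation.
The 1/24 is divided into 2 equal shares of 1/48 among Omkar, Sarita.
Omkar predeceased; the 1/48 allotted to Omkar's branch passes to Omkar's issue by representation.
Girish is the sole taker at this level and receives the full 1/48.
Sarita is living and takes 1/48.
Chetan is living and takes 1/24.
Hemant is living and takes 1/24.
Kavita is living and takes 1/8.
Deepa predeceased; the 1/8 allotted to Deepa's branch passes to Deepa's issue by representation.
Bhavna is the sole taker at this level and receives the full 1/8.

Bhavna 1/8; Chetan 1/24; Eshan 1/24; Falguni 1/24; Girish 1/48; Hemant 1/24; Jayant 1/2; Kavita 1/8; Sarita 1/48; Tarun 1/24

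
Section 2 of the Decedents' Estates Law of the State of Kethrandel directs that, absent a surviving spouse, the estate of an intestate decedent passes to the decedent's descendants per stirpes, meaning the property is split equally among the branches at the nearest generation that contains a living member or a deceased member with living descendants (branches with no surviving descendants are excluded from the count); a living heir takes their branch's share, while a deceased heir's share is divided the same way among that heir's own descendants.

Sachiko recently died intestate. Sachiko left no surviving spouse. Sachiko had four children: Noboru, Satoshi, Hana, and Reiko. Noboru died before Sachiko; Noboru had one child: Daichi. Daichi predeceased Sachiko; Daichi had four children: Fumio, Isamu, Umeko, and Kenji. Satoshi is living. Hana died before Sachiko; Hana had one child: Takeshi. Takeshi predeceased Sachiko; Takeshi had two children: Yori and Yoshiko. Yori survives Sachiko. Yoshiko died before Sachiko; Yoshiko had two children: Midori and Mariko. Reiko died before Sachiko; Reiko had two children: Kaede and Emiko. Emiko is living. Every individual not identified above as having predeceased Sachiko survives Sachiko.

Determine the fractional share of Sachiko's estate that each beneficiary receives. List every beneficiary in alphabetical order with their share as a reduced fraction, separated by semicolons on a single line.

There is no surviving spouse, so the entire estate passes to Sachiko's descendants per stirpes.
The estate is divided into 4 equal shares of 1/4 among Noboru, Satoshi, Hana, Reiko.
Noboru predeceased; the 1/4 allotted to Noboru's branch passes to Noboru's issue by representation.
Daichi's line is the sole branch at this level, so the full 1/4 passes to Daichi's issue by representation.
The 1/4 is divided into 4 equal shares of 1/16 among Fumio, Isamu, Umeko, Kenji.
Fumio is living and takes 1/16.
Isamu is living and takes 1/16.
Umeko is living and takes 1/16.
Kenji is living and takes 1/16.
Satoshi is living and takes 1/4.
Hana predeceased; the 1/4 allotted to Hana's branch passes to Hana's issue by representation.
Takeshi's line is the sole branch at this level, so the full 1/4 passes to Takeshi's issue by representation.
The 1/4 is divided into 2 equal shares of 1/8 among Yori, Yoshiko.
Yori is living and takes 1/8.
Yoshiko predeceased; the 1/8 allotted to Yoshiko's branch passes to Yoshiko's issue by representation.
The 1/8 is divided into 2 equal shares of 1/16 among Midori, Mariko.
Midori is living and takes 1/16.
Mariko is living and takes 1/16.
Reiko predeceased; the 1/4 allotted to Reiko's branch passes to Reiko's issue by representation.
The 1/4 is divided into 2 equal shares of 1/8 among Kaede, Emiko.
Kaede is living and takes 1/8.
Emiko is living and takes 1/8.

Emiko 1/8; Fumio 1/16; Isamu 1/16; Kaede 1/8; Kenji 1/16; Mariko 1/16; Midori 1/16; Satoshi 1/4; Umeko 1/16; Yori 1/8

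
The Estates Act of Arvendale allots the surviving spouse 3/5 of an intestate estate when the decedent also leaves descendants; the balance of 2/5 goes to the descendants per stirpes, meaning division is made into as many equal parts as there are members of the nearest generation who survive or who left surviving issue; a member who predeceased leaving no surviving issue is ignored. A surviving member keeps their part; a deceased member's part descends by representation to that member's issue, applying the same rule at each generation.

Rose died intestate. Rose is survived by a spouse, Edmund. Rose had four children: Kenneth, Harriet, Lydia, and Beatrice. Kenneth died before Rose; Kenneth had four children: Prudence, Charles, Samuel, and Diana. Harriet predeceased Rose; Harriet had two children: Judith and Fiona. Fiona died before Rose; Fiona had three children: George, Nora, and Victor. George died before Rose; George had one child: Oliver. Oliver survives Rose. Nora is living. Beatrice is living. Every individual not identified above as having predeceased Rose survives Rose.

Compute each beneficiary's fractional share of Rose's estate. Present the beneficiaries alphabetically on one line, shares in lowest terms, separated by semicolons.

Edmund, as surviving spouse, takes 3/5.
The remaining 2/5 passes to Rose's descendants per stirpes.
The 2/5 is divided into 4 equal shares of 1/10 among Kenneth, Harriet, Lydia, Beatrice.
Kenneth predeceased; the 1/10 allotted to Kenneth's branch passes to Kenneth's issue by representation.
The 1/10 is divided into 4 equal shares of 1/40 among Prudence, Charles, Samuel, Diana.
Prudence is living and takes 1/40.
Charles is living and takes 1/40.
Samuel is living and takes 1/40.
Diana is living and takes 1/40.
Harriet predeceased; the 1/10 allotted to Harriet's branch passes to Harriet's issue by representation.
The 1/10 is divided into 2 equal shares of 1/20 among Judith, Fiona.
Judith is living and takes 1/20.
Fiona predeceased; the 1/20 allotted to Fiona's branch passes to Fiona's issue by representation.
The 1/20 is divided into 3 equal shares of 1/60 among George, Nora, Victor.
George predeceased; the 1/60 allotted to George's branch passes to George's issue by representation.
Oliver is the sole taker at this level and receives the full 1/60.
Nora is living and takes 1/60.
Victor is living and takes 1/60.
Lydia is living and takes 1/10.
Beatrice is living and takes 1/10.

Beatrice 1/10; Charles 1/40; Diana 1/40; Edmund 3/5; Judith 1/20; Lydia 1/10; Nora 1/60; Oliver 1/60; Prudence 1/40; Samuel 1/40; Victor 1/60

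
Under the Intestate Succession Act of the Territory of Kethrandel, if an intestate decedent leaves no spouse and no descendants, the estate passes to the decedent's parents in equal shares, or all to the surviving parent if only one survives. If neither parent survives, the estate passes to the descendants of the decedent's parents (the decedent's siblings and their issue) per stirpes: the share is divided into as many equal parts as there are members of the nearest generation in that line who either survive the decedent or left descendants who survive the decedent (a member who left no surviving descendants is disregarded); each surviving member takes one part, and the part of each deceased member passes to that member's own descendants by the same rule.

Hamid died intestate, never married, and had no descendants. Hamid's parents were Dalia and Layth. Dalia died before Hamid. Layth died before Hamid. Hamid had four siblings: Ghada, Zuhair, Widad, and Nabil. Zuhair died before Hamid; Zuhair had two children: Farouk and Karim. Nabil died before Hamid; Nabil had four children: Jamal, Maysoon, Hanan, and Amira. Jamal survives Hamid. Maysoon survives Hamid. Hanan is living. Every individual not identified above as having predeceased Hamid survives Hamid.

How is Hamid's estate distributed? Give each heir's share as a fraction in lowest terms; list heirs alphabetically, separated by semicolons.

Amira 1/16; Farouk 1/8; Ghada 1/4; Hanan 1/16; Jamal 1/16; Karim 1/8; Maysoon 1/16; Widad 1/4

Neither parent survives and there are no descendants, so the estate passes to Hamid's siblings and their issue per stirpes.
The estate is divided into 4 equal shares of 1/4 among Ghada, Zuhair, Widad, Nabil.
Ghada is living and takes 1/4.
Zuhair predeceased; the 1/4 allotted to Zuhair's branch passes to Zuhair's issue by representation.
The 1/4 is divided into 2 equal shares of 1/8 among Farouk, Karim.
Farouk is living and takes 1/8.
Karim is living and takes 1/8.
Widad is living and takes 1/4.
Nabil predeceased; the 1/4 allotted to Nabil's branch passes to Nabil's issue by representation.
The 1/4 is divided into 4 equal shares of 1/16 among Jamal, Maysoon, Hanan, Amira.
Jamal is living and takes 1/16.
Maysoon is living and takes 1/16.
Hanan is living and takes 1/16.
Amira is living and takes 1/16.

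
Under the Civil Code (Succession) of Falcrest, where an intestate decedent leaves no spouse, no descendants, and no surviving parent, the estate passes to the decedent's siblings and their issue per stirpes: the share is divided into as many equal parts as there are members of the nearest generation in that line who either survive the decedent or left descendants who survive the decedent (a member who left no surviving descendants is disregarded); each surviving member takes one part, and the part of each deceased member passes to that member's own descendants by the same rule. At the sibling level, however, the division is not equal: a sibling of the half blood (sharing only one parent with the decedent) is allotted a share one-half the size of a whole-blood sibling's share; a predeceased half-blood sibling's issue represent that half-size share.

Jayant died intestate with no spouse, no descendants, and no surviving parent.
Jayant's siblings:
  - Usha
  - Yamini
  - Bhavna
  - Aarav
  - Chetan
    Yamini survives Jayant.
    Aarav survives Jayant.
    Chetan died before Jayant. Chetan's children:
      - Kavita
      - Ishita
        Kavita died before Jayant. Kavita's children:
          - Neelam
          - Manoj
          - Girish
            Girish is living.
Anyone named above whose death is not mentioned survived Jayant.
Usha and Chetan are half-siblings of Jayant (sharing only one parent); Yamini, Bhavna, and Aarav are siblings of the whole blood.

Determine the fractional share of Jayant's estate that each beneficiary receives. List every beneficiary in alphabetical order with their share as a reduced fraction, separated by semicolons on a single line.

Aarav 1/4; Bhavna 1/4; Girish 1/48; Ishita 1/16; Manoj 1/48; Neelam 1/48; Usha 1/8; Yamini 1/4

No spouse, descendants, or parent survives, so the estate passes to Jayant's siblings per stirpes.
Half-blood siblings count for one-half the weight of whole-blood siblings at the initial division.
Dividing 1 in proportion to weights (total weight 4): Usha (weight 1/2) → 1/8; Yamini (weight 1) → 1/4; Bhavna (weight 1) → 1/4; Aarav (weight 1) → 1/4; Chetan (weight 1/2) → 1/8.
Usha is living and takes 1/8.
Yamini is living and takes 1/4.
Bhavna is living and takes 1/4.
Aarav is living and takes 1/4.
Chetan predeceased; the 1/8 allotted to Chetan's branch passes to Chetan's issue by representation.
The 1/8 is divided into 2 equal shares of 1/16 among Kavita, Ishita.
Kavita predeceased; the 1/16 allotted to Kavita's branch passes to Kavita's issue by representation.
The 1/16 is divided into 3 equal shares of 1/48 among Neelam, Manoj, Girish.
Neelam is living and takes 1/48.
Manoj is living and takes 1/48.
Girish is living and takes 1/48.
Ishita is living and takes 1/16.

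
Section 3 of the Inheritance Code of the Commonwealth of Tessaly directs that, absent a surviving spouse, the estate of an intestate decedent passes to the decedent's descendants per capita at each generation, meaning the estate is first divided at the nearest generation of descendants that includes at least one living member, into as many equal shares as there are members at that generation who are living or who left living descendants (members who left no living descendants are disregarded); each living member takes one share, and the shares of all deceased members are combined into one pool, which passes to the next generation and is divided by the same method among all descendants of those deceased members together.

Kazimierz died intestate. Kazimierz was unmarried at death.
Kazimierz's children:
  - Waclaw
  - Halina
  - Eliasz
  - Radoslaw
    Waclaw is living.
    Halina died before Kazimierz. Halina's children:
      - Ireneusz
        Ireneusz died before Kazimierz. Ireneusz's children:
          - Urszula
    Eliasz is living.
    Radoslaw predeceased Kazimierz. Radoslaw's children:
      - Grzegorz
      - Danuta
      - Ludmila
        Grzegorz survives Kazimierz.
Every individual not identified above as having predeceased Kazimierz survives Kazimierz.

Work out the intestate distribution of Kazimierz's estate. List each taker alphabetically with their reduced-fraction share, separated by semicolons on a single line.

There is no surviving spouse, so the entire estate passes to Kazimierz's descendants per capita at each generation.
At generation 1 (Waclaw, Halina, Eliasz, Radoslaw) there are 4 shares of (1)/4 = 1/4 each.
Living: Waclaw and Eliasz — each takes 1/4.
Deceased: Halina and Radoslaw. Their combined 1/2 is pooled and carried to generation 2.
At generation 2 (Ireneusz, Grzegorz, Danuta, Ludmila) there are 4 shares of (1/2)/4 = 1/8 each.
Living: Grzegorz, Danuta, and Ludmila — each takes 1/8.
Deceased: Ireneusz. That 1/8 share is carried to generation 3.
At generation 3 (Urszula) there are 1 shares of (1/8)/1 = 1/8 each.
Living: Urszula — each takes 1/8.

Danuta 1/8; Eliasz 1/4; Grzegorz 1/8; Ludmila 1/8; Urszula 1/8; Waclaw 1/4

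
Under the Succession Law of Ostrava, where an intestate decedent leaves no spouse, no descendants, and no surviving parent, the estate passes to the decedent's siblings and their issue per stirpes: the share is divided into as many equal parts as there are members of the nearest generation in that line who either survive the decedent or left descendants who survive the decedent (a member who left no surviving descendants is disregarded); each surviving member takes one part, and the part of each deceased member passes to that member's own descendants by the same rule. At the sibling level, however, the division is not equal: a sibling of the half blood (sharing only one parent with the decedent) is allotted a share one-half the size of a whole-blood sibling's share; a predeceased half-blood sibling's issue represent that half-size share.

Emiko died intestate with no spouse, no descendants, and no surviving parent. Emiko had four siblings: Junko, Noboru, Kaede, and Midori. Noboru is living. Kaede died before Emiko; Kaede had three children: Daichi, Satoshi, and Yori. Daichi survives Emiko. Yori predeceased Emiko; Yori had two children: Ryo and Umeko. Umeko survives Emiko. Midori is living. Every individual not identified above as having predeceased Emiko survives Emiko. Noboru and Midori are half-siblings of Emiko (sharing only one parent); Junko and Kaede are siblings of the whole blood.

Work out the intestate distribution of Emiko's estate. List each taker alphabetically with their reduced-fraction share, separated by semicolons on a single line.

Daichi 1/9; Junko 1/3; Midori 1/6; Noboru 1/6; Ryo 1/18; Satoshi 1/9; Umeko 1/18

No spouse, descendants, or parent survives, so the estate passes to Emiko's siblings per stirpes.
Half-blood siblings count for one-half the weight of whole-blood siblings at the initial division.
Dividing 1 in proportion to weights (total weight 3): Junko (weight 1) → 1/3; Noboru (weight 1/2) → 1/6; Kaede (weight 1) → 1/3; Midori (weight 1/2) → 1/6.
Junko is living and takes 1/3.
Noboru is living and takes 1/6.
Kaede predeceased; the 1/3 allotted to Kaede's branch passes to Kaede's issue by representation.
The 1/3 is divided into 3 equal shares of 1/9 among Daichi, Satoshi, Yori.
Daichi is living and takes 1/9.
Satoshi is living and takes 1/9.
Yori predeceased; the 1/9 allotted to Yori's branch passes to Yori's issue by representation.
The 1/9 is divided into 2 equal shares of 1/18 among Ryo, Umeko.
Ryo is living and takes 1/18.
Umeko is living and takes 1/18.
Midori is living and takes 1/6.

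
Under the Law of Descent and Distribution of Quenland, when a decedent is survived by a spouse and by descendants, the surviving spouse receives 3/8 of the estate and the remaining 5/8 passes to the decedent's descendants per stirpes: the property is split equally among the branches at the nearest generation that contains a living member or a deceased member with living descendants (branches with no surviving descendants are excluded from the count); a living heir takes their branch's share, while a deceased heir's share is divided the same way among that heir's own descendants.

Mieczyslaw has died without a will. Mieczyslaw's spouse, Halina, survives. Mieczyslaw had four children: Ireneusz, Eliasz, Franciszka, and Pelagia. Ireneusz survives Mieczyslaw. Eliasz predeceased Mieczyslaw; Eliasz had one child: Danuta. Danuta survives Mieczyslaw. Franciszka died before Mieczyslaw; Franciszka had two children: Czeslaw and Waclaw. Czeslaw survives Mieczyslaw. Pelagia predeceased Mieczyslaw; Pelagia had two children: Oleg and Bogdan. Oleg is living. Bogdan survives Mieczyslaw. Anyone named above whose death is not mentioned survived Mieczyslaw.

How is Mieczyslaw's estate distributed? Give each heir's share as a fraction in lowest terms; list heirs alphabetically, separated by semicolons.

Halina, as surviving spouse, takes 3/8.
The remaining 5/8 passes to Mieczyslaw's descendants per stirpes.
The 5/8 is divided into 4 equal shares of 5/32 among Ireneusz, Eliasz, Franciszka, Pelagia.
Ireneusz is living and takes 5/32.
Eliasz predeceased; the 5/32 allotted to Eliasz's branch passes to Eliasz's issue by representation.
Danuta is the sole taker at this level and receives the full 5/32.
Franciszka predeceased; the 5/32 allotted to Franciszka's branch passes to Franciszka's issue by representation.
The 5/32 is divided into 2 equal shares of 5/64 among Czeslaw, Waclaw.
Czeslaw is living and takes 5/64.
Waclaw is living and takes 5/64.
Pelagia predeceased; the 5/32 allotted to Pelagia's branch passes to Pelagia's issue by representation.
The 5/32 is divided into 2 equal shares of 5/64 among Oleg, Bogdan.
Oleg is living and takes 5/64.
Bogdan is living and takes 5/64.

Bogdan 5/64; Czeslaw 5/64; Danuta 5/32; Halina 3/8; Ireneusz 5/32; Oleg 5/64; Waclaw 5/64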